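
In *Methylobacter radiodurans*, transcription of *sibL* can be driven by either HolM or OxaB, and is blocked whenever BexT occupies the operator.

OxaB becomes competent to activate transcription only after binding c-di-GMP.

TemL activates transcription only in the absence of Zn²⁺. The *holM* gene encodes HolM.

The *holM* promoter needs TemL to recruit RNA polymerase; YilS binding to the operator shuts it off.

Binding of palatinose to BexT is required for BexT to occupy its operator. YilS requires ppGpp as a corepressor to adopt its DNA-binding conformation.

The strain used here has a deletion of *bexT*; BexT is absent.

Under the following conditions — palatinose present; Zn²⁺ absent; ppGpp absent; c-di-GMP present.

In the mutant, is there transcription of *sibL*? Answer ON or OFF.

ON

BexT is non-functional in this strain, so it has no effect.
ppGpp is absent, so YilS is inactive.
Zn²⁺ is absent, so TemL is active.
No repressor is bound and TemL is active, so *holM* is transcribed.
So HolM is produced and active.
c-di-GMP is present, so OxaB is active.
Activator HolM is present, so *sibL* is transcribed.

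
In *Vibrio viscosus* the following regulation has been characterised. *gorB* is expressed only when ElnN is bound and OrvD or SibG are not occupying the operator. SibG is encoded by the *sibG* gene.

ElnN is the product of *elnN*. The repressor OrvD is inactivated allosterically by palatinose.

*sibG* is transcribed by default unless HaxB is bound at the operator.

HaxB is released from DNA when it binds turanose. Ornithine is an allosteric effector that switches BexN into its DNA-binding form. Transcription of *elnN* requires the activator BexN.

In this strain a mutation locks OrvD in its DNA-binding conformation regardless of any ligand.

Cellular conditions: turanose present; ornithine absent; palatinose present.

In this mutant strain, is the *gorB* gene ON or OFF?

OFF

OrvD is constitutively active in this strain.
Turanose is present, so HaxB is inactive.
With no repressor bound, *sibG* is transcribed.
So SibG is produced and active.
Ornithine is absent, so BexN is inactive.
Required activator BexN is absent, so *elnN* is not transcribed.
So ElnN is not produced.
With repressor OrvD bound, *gorB* is not transcribed.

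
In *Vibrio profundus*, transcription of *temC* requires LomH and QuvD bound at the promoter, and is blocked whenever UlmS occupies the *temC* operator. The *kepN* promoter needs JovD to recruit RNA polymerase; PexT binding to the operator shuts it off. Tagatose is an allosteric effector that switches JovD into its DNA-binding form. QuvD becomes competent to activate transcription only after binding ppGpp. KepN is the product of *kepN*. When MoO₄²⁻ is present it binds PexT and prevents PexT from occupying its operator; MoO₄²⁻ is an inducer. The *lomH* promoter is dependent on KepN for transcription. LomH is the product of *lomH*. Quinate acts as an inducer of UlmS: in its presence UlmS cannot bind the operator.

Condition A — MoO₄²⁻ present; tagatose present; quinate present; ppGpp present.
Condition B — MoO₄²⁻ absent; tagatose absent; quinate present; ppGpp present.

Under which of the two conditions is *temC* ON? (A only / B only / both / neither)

A only

Condition A:
MoO₄²⁻ is present, so PexT is inactive.
Tagatose is present, so JovD is active.
No repressor is bound and JovD is active, so *kepN* is transcribed.
So KepN is produced and active.
No repressor is bound and KepN is active, so *lomH* is transcribed.
So LomH is produced and active.
Quinate is present, so UlmS is inactive.
ppGpp is present, so QuvD is active.
No repressor is bound and LomH and QuvD are active, so *temC* is transcribed.
→ *temC* is ON in A.
Condition B:
MoO₄²⁻ is absent, so PexT is active.
Tagatose is absent, so JovD is inactive.
With repressor PexT bound, *kepN* is not transcribed.
So KepN is not produced.
Required activator KepN is absent, so *lomH* is not transcribed.
So LomH is not produced.
Quinate is present, so UlmS is inactive.
ppGpp is present, so QuvD is active.
Required activator LomH is absent, so *temC* is not transcribed.
→ *temC* is OFF in B.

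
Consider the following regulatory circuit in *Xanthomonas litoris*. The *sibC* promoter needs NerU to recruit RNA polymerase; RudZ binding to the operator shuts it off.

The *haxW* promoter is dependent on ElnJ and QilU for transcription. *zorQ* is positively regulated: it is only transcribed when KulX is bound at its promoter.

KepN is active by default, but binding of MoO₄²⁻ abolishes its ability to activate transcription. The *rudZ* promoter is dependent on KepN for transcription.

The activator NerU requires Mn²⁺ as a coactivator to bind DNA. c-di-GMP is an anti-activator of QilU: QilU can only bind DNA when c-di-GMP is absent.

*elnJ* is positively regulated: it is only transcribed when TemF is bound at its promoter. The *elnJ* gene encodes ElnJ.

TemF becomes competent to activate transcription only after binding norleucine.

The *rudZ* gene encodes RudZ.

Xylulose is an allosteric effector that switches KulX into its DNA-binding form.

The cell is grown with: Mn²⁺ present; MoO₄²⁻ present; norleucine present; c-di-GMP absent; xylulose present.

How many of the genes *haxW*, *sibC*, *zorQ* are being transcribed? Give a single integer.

Norleucine is present, so TemF is active.
No repressor is bound and TemF is active, so *elnJ* is transcribed.
So ElnJ is produced and active.
c-di-GMP is absent, so QilU is active.
No repressor is bound and ElnJ and QilU are active, so *haxW* is transcribed.
→ *haxW* is ON.
Mn²⁺ is present, so NerU is active.
MoO₄²⁻ is present, so KepN is inactive.
Required activator KepN is absent, so *rudZ* is not transcribed.
So RudZ is not produced.
No repressor is bound and NerU is active, so *sibC* is transcribed.
→ *sibC* is ON.
Xylulose is present, so KulX is active.
No repressor is bound and KulX is active, so *zorQ* is transcribed.
→ *zorQ* is ON.
3 of the 3 genes are transcribed.

3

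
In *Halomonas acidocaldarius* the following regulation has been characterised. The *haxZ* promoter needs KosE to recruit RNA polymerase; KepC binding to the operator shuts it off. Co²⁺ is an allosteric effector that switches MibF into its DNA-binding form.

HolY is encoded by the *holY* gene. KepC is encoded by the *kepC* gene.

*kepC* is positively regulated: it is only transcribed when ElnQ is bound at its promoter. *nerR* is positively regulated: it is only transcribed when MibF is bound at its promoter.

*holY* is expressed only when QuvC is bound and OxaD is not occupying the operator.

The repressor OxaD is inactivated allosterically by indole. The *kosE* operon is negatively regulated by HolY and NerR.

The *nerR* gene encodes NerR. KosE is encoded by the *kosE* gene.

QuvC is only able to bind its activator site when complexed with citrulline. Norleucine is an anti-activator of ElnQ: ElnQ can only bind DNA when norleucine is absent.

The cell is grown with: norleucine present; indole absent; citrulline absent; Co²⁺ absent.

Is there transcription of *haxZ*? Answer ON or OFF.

Citrulline is absent, so QuvC is inactive.
Indole is absent, so OxaD is active.
With repressor OxaD bound, *holY* is not transcribed.
So HolY is not produced.
Co²⁺ is absent, so MibF is inactive.
Required activator MibF is absent, so *nerR* is not transcribed.
So NerR is not produced.
With no repressor bound, *kosE* is transcribed.
So KosE is produced and active.
Norleucine is present, so ElnQ is inactive.
Required activator ElnQ is absent, so *kepC* is not transcribed.
So KepC is not produced.
No repressor is bound and KosE is active, so *haxZ* is transcribed.

ON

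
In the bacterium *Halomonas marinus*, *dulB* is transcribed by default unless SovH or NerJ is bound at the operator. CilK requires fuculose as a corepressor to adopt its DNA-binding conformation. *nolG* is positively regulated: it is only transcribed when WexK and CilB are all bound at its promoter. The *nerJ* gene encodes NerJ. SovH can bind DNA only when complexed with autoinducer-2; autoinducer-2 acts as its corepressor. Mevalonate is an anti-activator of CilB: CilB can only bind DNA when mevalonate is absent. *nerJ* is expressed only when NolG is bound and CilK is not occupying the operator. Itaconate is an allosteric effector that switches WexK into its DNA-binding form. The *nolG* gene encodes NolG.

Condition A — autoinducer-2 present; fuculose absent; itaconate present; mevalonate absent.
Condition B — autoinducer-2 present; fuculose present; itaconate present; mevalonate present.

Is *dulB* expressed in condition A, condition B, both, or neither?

Condition A:
Autoinducer-2 is present, so SovH is active.
Fuculose is absent, so CilK is inactive.
Itaconate is present, so WexK is active.
Mevalonate is absent, so CilB is active.
No repressor is bound and WexK and CilB are active, so *nolG* is transcribed.
So NolG is produced and active.
No repressor is bound and NolG is active, so *nerJ* is transcribed.
So NerJ is produced and active.
With repressor SovH bound, *dulB* is not transcribed.
→ *dulB* is OFF in A.
Condition B:
Autoinducer-2 is present, so SovH is active.
Fuculose is present, so CilK is active.
Itaconate is present, so WexK is active.
Mevalonate is present, so CilB is inactive.
Required activator CilB is absent, so *nolG* is not transcribed.
So NolG is not produced.
With repressor CilK bound, *nerJ* is not transcribed.
So NerJ is not produced.
With repressor SovH bound, *dulB* is not transcribed.
→ *dulB* is OFF in B.

neither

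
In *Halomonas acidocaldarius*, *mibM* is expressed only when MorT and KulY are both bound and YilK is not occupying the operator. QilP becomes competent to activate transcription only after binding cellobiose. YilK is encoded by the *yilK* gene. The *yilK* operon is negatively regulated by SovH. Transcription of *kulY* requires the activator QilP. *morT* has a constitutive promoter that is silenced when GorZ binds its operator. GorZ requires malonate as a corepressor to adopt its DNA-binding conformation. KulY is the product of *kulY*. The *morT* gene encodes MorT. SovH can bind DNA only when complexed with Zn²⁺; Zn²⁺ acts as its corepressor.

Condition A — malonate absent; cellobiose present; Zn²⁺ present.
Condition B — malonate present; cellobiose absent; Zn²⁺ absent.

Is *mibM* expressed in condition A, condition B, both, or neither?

Condition A:
Malonate is absent, so GorZ is inactive.
With no repressor bound, *morT* is transcribed.
So MorT is produced and active.
Cellobiose is present, so QilP is active.
No repressor is bound and QilP is active, so *kulY* is transcribed.
So KulY is produced and active.
Zn²⁺ is present, so SovH is active.
With repressor SovH bound, *yilK* is not transcribed.
So YilK is not produced.
No repressor is bound and MorT and KulY are active, so *mibM* is transcribed.
→ *mibM* is ON in A.
Condition B:
Malonate is present, so GorZ is active.
With repressor GorZ bound, *morT* is not transcribed.
So MorT is not produced.
Cellobiose is absent, so QilP is inactive.
Required activator QilP is absent, so *kulY* is not transcribed.
So KulY is not produced.
Zn²⁺ is absent, so SovH is inactive.
With no repressor bound, *yilK* is transcribed.
So YilK is produced and active.
With repressor YilK bound, *mibM* is not transcribed.
→ *mibM* is OFF in B.

A only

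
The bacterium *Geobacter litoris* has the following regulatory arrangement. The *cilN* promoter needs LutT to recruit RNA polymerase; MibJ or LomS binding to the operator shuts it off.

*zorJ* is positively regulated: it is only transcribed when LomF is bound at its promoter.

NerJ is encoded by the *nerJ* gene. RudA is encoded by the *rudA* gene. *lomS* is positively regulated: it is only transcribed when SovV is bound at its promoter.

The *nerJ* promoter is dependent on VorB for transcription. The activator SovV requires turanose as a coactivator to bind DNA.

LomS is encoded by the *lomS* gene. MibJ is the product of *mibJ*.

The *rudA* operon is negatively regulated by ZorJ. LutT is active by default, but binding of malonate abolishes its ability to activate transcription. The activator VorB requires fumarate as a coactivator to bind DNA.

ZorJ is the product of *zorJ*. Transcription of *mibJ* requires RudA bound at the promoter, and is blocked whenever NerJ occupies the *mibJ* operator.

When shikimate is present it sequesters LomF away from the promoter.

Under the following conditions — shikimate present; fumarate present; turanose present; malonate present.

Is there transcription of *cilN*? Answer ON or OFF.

Shikimate is present, so LomF is inactive.
Required activator LomF is absent, so *zorJ* is not transcribed.
So ZorJ is not produced.
With no repressor bound, *rudA* is transcribed.
So RudA is produced and active.
Fumarate is present, so VorB is active.
No repressor is bound and VorB is active, so *nerJ* is transcribed.
So NerJ is produced and active.
With repressor NerJ bound, *mibJ* is not transcribed.
So MibJ is not produced.
Malonate is present, so LutT is inactive.
Turanose is present, so SovV is active.
No repressor is bound and SovV is active, so *lomS* is transcribed.
So LomS is produced and active.
With repressor LomS bound, *cilN* is not transcribed.

OFF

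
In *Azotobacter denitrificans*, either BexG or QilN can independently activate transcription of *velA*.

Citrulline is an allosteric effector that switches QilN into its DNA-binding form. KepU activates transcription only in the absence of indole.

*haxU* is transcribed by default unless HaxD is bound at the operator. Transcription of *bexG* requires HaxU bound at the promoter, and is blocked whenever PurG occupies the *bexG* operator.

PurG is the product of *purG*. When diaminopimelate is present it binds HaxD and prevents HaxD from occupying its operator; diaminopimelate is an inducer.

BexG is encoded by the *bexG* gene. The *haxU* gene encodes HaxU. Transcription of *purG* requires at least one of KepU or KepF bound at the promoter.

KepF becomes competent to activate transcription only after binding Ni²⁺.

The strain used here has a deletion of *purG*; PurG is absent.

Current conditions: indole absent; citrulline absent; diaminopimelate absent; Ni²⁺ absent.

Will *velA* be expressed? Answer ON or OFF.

Diaminopimelate is absent, so HaxD is active.
With repressor HaxD bound, *haxU* is not transcribed.
So HaxU is not produced.
PurG is non-functional in this strain, so it has no effect.
Required activator HaxU is absent, so *bexG* is not transcribed.
So BexG is not produced.
Citrulline is absent, so QilN is inactive.
No activator is available at the *velA* promoter, so *velA* is not transcribed.

OFF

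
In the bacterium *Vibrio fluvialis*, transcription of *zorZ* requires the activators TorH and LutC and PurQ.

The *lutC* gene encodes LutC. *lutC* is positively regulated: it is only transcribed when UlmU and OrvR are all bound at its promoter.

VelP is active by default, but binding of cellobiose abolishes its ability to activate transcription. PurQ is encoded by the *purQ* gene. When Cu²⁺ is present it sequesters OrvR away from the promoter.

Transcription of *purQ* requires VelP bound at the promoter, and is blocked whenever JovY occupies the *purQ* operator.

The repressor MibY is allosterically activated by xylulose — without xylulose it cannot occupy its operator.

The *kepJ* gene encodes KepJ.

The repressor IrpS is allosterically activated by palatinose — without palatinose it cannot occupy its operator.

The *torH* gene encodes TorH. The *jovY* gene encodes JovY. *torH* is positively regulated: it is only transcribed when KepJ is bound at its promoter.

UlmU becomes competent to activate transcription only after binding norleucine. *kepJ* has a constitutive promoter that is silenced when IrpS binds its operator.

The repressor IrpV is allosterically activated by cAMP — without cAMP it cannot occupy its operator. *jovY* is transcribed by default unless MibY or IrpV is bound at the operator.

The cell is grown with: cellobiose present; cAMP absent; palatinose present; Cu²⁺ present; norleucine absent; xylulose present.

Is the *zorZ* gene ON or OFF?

OFF

Palatinose is present, so IrpS is active.
With repressor IrpS bound, *kepJ* is not transcribed.
So KepJ is not produced.
Required activator KepJ is absent, so *torH* is not transcribed.
So TorH is not produced.
Norleucine is absent, so UlmU is inactive.
Cu²⁺ is present, so OrvR is inactive.
Required activator UlmU is absent, so *lutC* is not transcribed.
So LutC is not produced.
Xylulose is present, so MibY is active.
cAMP is absent, so IrpV is inactive.
With repressor MibY bound, *jovY* is not transcribed.
So JovY is not produced.
Cellobiose is present, so VelP is inactive.
Required activator VelP is absent, so *purQ* is not transcribed.
So PurQ is not produced.
Required activator TorH is absent, so *zorZ* is not transcribed.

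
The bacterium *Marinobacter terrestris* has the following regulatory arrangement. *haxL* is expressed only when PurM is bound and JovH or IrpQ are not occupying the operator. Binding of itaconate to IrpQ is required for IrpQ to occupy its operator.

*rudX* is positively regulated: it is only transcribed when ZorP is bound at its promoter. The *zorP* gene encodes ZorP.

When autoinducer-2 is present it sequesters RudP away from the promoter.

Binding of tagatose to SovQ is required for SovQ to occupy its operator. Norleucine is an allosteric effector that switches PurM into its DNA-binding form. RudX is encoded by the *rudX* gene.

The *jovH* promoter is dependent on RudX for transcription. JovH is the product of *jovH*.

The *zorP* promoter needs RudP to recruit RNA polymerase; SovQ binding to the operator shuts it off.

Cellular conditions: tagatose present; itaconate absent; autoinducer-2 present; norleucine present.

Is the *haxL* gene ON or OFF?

ON

Autoinducer-2 is present, so RudP is inactive.
Tagatose is present, so SovQ is active.
With repressor SovQ bound, *zorP* is not transcribed.
So ZorP is not produced.
Required activator ZorP is absent, so *rudX* is not transcribed.
So RudX is not produced.
Required activator RudX is absent, so *jovH* is not transcribed.
So JovH is not produced.
Itaconate is absent, so IrpQ is inactive.
Norleucine is present, so PurM is active.
No repressor is bound and PurM is active, so *haxL* is transcribed.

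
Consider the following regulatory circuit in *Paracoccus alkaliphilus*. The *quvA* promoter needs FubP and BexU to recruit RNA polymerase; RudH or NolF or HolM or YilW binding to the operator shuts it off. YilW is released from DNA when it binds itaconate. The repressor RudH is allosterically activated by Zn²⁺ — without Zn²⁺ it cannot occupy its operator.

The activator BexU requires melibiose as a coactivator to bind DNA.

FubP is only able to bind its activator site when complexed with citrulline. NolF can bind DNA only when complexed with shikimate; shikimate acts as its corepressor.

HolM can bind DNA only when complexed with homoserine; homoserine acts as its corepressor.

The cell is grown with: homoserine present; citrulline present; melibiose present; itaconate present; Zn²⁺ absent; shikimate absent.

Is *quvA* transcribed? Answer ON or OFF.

OFF

Citrulline is present, so FubP is active.
Zn²⁺ is absent, so RudH is inactive.
Shikimate is absent, so NolF is inactive.
Homoserine is present, so HolM is active.
Itaconate is present, so YilW is inactive.
Melibiose is present, so BexU is active.
With repressor HolM bound, *quvA* is not transcribed.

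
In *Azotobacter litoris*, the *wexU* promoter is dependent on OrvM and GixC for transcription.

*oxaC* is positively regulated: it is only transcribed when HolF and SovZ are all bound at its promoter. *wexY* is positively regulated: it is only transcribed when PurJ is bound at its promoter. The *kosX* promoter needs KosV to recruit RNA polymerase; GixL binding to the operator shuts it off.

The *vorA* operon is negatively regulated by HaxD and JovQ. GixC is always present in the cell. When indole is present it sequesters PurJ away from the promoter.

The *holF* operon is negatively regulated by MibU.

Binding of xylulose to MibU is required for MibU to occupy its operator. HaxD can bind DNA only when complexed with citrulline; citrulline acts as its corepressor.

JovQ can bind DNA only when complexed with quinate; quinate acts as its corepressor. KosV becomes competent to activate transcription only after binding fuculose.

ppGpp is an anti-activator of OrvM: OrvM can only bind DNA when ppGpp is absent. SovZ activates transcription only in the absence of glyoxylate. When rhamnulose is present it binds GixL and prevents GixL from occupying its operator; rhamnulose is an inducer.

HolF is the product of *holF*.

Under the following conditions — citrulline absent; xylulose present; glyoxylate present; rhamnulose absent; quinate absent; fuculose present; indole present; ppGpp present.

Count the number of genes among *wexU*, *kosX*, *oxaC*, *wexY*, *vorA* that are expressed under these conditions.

ppGpp is present, so OrvM is inactive.
GixC is produced constitutively and is active.
Required activator OrvM is absent, so *wexU* is not transcribed.
→ *wexU* is OFF.
Rhamnulose is absent, so GixL is active.
Fuculose is present, so KosV is active.
With repressor GixL bound, *kosX* is not transcribed.
→ *kosX* is OFF.
Xylulose is present, so MibU is active.
With repressor MibU bound, *holF* is not transcribed.
So HolF is not produced.
Glyoxylate is present, so SovZ is inactive.
Required activator HolF is absent, so *oxaC* is not transcribed.
→ *oxaC* is OFF.
Indole is present, so PurJ is inactive.
Required activator PurJ is absent, so *wexY* is not transcribed.
→ *wexY* is OFF.
Citrulline is absent, so HaxD is inactive.
Quinate is absent, so JovQ is inactive.
With no repressor bound, *vorA* is transcribed.
→ *vorA* is ON.
1 of the 5 genes is transcribed.

1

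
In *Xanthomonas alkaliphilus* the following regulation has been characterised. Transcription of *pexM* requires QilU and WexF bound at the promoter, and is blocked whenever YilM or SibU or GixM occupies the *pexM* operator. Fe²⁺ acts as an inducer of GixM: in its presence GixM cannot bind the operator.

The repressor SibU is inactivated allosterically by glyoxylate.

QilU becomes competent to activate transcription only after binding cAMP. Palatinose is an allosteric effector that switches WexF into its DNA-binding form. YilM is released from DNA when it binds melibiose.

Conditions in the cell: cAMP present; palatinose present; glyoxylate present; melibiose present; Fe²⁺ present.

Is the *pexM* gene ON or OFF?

Melibiose is present, so YilM is inactive.
cAMP is present, so QilU is active.
Palatinose is present, so WexF is active.
Glyoxylate is present, so SibU is inactive.
Fe²⁺ is present, so GixM is inactive.
No repressor is bound and QilU and WexF are active, so *pexM* is transcribed.

ON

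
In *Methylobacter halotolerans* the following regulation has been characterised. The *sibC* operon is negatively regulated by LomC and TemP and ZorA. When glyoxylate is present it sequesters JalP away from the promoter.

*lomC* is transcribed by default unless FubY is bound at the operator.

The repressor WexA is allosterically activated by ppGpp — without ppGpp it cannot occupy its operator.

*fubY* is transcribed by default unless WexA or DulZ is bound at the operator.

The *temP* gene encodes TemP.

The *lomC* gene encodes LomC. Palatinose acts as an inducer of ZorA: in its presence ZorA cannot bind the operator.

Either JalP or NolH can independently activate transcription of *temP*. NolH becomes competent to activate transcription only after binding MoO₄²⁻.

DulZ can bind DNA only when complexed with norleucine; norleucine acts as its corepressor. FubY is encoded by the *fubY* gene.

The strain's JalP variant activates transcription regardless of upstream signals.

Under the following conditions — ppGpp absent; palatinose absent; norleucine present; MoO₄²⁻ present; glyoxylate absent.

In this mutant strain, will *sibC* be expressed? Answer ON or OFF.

OFF

ppGpp is absent, so WexA is inactive.
Norleucine is present, so DulZ is active.
With repressor DulZ bound, *fubY* is not transcribed.
So FubY is not produced.
With no repressor bound, *lomC* is transcribed.
So LomC is produced and active.
JalP is constitutively active in this strain.
MoO₄²⁻ is present, so NolH is active.
Activator JalP is present, so *temP* is transcribed.
So TemP is produced and active.
Palatinose is absent, so ZorA is active.
With repressor LomC bound, *sibC* is not transcribed.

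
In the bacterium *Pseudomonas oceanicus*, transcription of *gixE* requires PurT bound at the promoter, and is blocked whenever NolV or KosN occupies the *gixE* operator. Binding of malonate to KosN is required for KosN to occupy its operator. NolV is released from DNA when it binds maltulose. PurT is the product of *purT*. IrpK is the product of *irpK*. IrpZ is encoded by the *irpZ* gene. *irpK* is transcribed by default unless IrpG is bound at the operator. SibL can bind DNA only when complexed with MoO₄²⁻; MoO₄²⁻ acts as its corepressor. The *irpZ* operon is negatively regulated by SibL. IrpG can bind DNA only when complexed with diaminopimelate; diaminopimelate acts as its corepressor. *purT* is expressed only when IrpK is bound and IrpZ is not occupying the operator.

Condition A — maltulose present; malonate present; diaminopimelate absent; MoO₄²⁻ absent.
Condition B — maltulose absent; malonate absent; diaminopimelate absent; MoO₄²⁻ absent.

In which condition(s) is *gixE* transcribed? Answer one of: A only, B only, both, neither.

neither

Condition A:
Maltulose is present, so NolV is inactive.
Malonate is present, so KosN is active.
Diaminopimelate is absent, so IrpG is inactive.
With no repressor bound, *irpK* is transcribed.
So IrpK is produced and active.
MoO₄²⁻ is absent, so SibL is inactive.
With no repressor bound, *irpZ* is transcribed.
So IrpZ is produced and active.
With repressor IrpZ bound, *purT* is not transcribed.
So PurT is not produced.
With repressor KosN bound, *gixE* is not transcribed.
→ *gixE* is OFF in A.
Condition B:
Maltulose is absent, so NolV is active.
Malonate is absent, so KosN is inactive.
Diaminopimelate is absent, so IrpG is inactive.
With no repressor bound, *irpK* is transcribed.
So IrpK is produced and active.
MoO₄²⁻ is absent, so SibL is inactive.
With no repressor bound, *irpZ* is transcribed.
So IrpZ is produced and active.
With repressor IrpZ bound, *purT* is not transcribed.
So PurT is not produced.
With repressor NolV bound, *gixE* is not transcribed.
→ *gixE* is OFF in B.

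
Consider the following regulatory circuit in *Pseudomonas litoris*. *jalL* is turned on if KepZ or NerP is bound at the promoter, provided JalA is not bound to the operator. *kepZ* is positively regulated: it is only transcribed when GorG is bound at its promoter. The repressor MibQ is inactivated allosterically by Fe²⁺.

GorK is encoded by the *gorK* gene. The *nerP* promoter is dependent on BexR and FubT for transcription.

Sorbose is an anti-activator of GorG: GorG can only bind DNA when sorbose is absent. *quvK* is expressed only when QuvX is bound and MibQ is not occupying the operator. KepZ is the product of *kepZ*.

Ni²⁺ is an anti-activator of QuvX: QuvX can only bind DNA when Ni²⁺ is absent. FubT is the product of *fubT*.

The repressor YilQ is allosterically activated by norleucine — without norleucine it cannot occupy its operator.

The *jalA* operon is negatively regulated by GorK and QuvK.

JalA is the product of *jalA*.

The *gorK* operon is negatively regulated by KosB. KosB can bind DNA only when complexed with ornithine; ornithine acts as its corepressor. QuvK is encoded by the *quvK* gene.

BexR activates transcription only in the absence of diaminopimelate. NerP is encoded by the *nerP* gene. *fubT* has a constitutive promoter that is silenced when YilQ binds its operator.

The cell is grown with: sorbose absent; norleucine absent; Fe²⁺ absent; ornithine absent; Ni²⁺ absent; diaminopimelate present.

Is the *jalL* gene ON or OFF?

ON

Ornithine is absent, so KosB is inactive.
With no repressor bound, *gorK* is transcribed.
So GorK is produced and active.
Ni²⁺ is absent, so QuvX is active.
Fe²⁺ is absent, so MibQ is active.
With repressor MibQ bound, *quvK* is not transcribed.
So QuvK is not produced.
With repressor GorK bound, *jalA* is not transcribed.
So JalA is not produced.
Sorbose is absent, so GorG is active.
No repressor is bound and GorG is active, so *kepZ* is transcribed.
So KepZ is produced and active.
Diaminopimelate is present, so BexR is inactive.
Norleucine is absent, so YilQ is inactive.
With no repressor bound, *fubT* is transcribed.
So FubT is produced and active.
Required activator BexR is absent, so *nerP* is not transcribed.
So NerP is not produced.
Activator KepZ is present, so *jalL* is transcribed.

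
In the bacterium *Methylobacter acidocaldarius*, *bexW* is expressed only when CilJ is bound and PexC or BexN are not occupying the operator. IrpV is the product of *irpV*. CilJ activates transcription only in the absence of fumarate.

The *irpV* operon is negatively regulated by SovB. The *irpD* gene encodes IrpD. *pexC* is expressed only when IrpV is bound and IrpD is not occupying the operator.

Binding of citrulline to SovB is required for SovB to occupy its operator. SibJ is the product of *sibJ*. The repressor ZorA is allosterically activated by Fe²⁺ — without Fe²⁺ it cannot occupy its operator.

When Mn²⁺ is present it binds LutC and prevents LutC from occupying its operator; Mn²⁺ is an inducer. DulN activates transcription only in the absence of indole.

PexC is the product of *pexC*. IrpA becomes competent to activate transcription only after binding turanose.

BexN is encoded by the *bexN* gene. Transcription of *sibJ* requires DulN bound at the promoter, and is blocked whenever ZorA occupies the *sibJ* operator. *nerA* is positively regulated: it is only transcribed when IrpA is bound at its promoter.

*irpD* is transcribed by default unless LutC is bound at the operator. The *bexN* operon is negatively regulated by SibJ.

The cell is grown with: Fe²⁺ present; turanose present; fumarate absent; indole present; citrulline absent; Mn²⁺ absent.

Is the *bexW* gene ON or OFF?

Citrulline is absent, so SovB is inactive.
With no repressor bound, *irpV* is transcribed.
So IrpV is produced and active.
Mn²⁺ is absent, so LutC is active.
With repressor LutC bound, *irpD* is not transcribed.
So IrpD is not produced.
No repressor is bound and IrpV is active, so *pexC* is transcribed.
So PexC is produced and active.
Indole is present, so DulN is inactive.
Fe²⁺ is present, so ZorA is active.
With repressor ZorA bound, *sibJ* is not transcribed.
So SibJ is not produced.
With no repressor bound, *bexN* is transcribed.
So BexN is produced and active.
Fumarate is absent, so CilJ is active.
With repressor PexC bound, *bexW* is not transcribed.

OFF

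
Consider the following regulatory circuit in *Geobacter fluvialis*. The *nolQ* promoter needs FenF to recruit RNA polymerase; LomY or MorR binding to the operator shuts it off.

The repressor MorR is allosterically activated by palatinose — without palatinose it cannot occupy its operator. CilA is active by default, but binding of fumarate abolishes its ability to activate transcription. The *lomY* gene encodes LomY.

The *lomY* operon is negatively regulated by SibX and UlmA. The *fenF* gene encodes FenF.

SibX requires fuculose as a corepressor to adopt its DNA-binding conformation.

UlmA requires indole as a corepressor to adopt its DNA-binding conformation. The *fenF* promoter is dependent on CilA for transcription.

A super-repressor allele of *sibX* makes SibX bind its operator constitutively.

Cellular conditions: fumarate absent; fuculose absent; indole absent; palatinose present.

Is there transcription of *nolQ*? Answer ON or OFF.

OFF

SibX is constitutively active in this strain.
Indole is absent, so UlmA is inactive.
With repressor SibX bound, *lomY* is not transcribed.
So LomY is not produced.
Palatinose is present, so MorR is active.
Fumarate is absent, so CilA is active.
No repressor is bound and CilA is active, so *fenF* is transcribed.
So FenF is produced and active.
With repressor MorR bound, *nolQ* is not transcribed.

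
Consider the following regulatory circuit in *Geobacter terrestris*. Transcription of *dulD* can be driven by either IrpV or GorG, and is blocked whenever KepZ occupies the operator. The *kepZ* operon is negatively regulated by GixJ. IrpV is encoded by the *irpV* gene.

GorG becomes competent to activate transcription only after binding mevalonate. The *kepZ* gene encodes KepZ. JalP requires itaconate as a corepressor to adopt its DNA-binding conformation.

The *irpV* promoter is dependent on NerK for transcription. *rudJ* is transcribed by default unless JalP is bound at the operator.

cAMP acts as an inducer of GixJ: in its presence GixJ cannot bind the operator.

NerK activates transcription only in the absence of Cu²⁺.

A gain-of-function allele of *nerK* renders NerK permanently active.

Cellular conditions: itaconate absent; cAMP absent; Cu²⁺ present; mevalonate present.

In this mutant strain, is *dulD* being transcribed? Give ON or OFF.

ON

NerK is constitutively active in this strain.
No repressor is bound and NerK is active, so *irpV* is transcribed.
So IrpV is produced and active.
cAMP is absent, so GixJ is active.
With repressor GixJ bound, *kepZ* is not transcribed.
So KepZ is not produced.
Mevalonate is present, so GorG is active.
Activator IrpV is present, so *dulD* is transcribed.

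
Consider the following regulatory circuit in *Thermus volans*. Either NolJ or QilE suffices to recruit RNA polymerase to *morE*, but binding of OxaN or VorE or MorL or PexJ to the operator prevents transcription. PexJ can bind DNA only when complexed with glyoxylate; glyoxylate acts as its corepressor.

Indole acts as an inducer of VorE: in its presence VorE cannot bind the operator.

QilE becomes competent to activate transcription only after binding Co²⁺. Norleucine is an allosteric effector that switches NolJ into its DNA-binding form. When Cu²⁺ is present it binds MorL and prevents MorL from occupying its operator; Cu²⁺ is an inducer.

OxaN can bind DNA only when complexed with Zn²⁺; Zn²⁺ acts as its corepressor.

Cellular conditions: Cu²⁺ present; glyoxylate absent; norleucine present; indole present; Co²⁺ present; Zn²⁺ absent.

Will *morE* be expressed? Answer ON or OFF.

Zn²⁺ is absent, so OxaN is inactive.
Indole is present, so VorE is inactive.
Norleucine is present, so NolJ is active.
Co²⁺ is present, so QilE is active.
Cu²⁺ is present, so MorL is inactive.
Glyoxylate is absent, so PexJ is inactive.
Activator NolJ is present, so *morE* is transcribed.

ON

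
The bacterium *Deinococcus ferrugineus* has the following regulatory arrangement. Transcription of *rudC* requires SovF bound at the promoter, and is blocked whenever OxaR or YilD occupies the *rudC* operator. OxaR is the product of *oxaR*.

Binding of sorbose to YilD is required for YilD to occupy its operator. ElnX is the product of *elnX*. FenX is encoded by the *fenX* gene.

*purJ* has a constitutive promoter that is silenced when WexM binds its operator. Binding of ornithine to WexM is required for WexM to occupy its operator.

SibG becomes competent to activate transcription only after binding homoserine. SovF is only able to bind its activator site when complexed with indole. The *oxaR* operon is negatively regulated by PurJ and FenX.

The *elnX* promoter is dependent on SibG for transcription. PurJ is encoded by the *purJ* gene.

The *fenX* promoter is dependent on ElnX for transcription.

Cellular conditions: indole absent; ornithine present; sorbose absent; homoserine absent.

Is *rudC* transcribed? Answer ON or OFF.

OFF

Ornithine is present, so WexM is active.
With repressor WexM bound, *purJ* is not transcribed.
So PurJ is not produced.
Homoserine is absent, so SibG is inactive.
Required activator SibG is absent, so *elnX* is not transcribed.
So ElnX is not produced.
Required activator ElnX is absent, so *fenX* is not transcribed.
So FenX is not produced.
With no repressor bound, *oxaR* is transcribed.
So OxaR is produced and active.
Sorbose is absent, so YilD is inactive.
Indole is absent, so SovF is inactive.
With repressor OxaR bound, *rudC* is not transcribed.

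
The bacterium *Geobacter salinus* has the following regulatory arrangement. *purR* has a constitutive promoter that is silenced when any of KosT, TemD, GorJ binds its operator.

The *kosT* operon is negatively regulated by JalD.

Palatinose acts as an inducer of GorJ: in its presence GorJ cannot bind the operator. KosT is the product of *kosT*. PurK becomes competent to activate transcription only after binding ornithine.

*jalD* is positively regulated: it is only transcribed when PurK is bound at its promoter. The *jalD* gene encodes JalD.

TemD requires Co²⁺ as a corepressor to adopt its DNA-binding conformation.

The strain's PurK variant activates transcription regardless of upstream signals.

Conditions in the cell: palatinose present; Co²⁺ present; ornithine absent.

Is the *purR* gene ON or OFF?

OFF

PurK is constitutively active in this strain.
No repressor is bound and PurK is active, so *jalD* is transcribed.
So JalD is produced and active.
With repressor JalD bound, *kosT* is not transcribed.
So KosT is not produced.
Co²⁺ is present, so TemD is active.
Palatinose is present, so GorJ is inactive.
With repressor TemD bound, *purR* is not transcribed.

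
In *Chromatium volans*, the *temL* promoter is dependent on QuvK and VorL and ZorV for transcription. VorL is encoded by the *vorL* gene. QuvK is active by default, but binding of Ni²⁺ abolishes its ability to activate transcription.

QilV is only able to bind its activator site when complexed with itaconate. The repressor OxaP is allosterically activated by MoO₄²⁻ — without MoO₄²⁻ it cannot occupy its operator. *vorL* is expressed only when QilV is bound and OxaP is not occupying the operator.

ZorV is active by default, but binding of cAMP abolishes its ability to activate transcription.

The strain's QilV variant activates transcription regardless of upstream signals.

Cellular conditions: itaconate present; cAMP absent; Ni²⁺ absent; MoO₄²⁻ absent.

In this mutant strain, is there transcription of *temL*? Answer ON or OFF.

Ni²⁺ is absent, so QuvK is active.
QilV is constitutively active in this strain.
MoO₄²⁻ is absent, so OxaP is inactive.
No repressor is bound and QilV is active, so *vorL* is transcribed.
So VorL is produced and active.
cAMP is absent, so ZorV is active.
No repressor is bound and QuvK and VorL and ZorV are active, so *temL* is transcribed.

ON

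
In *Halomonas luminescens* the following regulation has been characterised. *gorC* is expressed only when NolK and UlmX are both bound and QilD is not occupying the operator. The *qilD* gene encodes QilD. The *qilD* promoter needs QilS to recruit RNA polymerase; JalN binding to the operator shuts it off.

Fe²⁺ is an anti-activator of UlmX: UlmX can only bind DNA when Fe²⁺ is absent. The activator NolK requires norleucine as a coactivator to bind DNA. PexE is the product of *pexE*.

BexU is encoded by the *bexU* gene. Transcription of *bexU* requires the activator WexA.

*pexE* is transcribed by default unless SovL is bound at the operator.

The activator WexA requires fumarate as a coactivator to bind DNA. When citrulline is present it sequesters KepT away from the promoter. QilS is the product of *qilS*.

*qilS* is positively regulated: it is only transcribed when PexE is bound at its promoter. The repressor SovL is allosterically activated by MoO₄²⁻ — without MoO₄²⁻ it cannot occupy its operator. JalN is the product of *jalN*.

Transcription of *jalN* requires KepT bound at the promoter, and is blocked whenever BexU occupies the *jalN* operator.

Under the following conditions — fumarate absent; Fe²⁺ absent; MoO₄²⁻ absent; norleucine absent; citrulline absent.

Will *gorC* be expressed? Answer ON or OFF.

Norleucine is absent, so NolK is inactive.
Fe²⁺ is absent, so UlmX is active.
MoO₄²⁻ is absent, so SovL is inactive.
With no repressor bound, *pexE* is transcribed.
So PexE is produced and active.
No repressor is bound and PexE is active, so *qilS* is transcribed.
So QilS is produced and active.
Citrulline is absent, so KepT is active.
Fumarate is absent, so WexA is inactive.
Required activator WexA is absent, so *bexU* is not transcribed.
So BexU is not produced.
No repressor is bound and KepT is active, so *jalN* is transcribed.
So JalN is produced and active.
With repressor JalN bound, *qilD* is not transcribed.
So QilD is not produced.
Required activator NolK is absent, so *gorC* is not transcribed.

OFF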